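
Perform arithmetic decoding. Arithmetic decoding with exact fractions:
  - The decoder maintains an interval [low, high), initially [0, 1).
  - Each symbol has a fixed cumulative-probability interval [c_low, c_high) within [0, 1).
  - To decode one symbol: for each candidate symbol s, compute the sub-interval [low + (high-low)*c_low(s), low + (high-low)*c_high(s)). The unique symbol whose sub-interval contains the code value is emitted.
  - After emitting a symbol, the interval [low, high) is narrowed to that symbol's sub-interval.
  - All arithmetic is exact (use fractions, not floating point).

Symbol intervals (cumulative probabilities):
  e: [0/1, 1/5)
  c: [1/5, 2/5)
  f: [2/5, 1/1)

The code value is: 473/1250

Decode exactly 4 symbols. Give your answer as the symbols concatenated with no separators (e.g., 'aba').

Answer: cfff

Derivation:
Step 1: interval [0/1, 1/1), width = 1/1 - 0/1 = 1/1
  'e': [0/1 + 1/1*0/1, 0/1 + 1/1*1/5) = [0/1, 1/5)
  'c': [0/1 + 1/1*1/5, 0/1 + 1/1*2/5) = [1/5, 2/5) <- contains code 473/1250
  'f': [0/1 + 1/1*2/5, 0/1 + 1/1*1/1) = [2/5, 1/1)
  emit 'c', narrow to [1/5, 2/5)
Step 2: interval [1/5, 2/5), width = 2/5 - 1/5 = 1/5
  'e': [1/5 + 1/5*0/1, 1/5 + 1/5*1/5) = [1/5, 6/25)
  'c': [1/5 + 1/5*1/5, 1/5 + 1/5*2/5) = [6/25, 7/25)
  'f': [1/5 + 1/5*2/5, 1/5 + 1/5*1/1) = [7/25, 2/5) <- contains code 473/1250
  emit 'f', narrow to [7/25, 2/5)
Step 3: interval [7/25, 2/5), width = 2/5 - 7/25 = 3/25
  'e': [7/25 + 3/25*0/1, 7/25 + 3/25*1/5) = [7/25, 38/125)
  'c': [7/25 + 3/25*1/5, 7/25 + 3/25*2/5) = [38/125, 41/125)
  'f': [7/25 + 3/25*2/5, 7/25 + 3/25*1/1) = [41/125, 2/5) <- contains code 473/1250
  emit 'f', narrow to [41/125, 2/5)
Step 4: interval [41/125, 2/5), width = 2/5 - 41/125 = 9/125
  'e': [41/125 + 9/125*0/1, 41/125 + 9/125*1/5) = [41/125, 214/625)
  'c': [41/125 + 9/125*1/5, 41/125 + 9/125*2/5) = [214/625, 223/625)
  'f': [41/125 + 9/125*2/5, 41/125 + 9/125*1/1) = [223/625, 2/5) <- contains code 473/1250
  emit 'f', narrow to [223/625, 2/5)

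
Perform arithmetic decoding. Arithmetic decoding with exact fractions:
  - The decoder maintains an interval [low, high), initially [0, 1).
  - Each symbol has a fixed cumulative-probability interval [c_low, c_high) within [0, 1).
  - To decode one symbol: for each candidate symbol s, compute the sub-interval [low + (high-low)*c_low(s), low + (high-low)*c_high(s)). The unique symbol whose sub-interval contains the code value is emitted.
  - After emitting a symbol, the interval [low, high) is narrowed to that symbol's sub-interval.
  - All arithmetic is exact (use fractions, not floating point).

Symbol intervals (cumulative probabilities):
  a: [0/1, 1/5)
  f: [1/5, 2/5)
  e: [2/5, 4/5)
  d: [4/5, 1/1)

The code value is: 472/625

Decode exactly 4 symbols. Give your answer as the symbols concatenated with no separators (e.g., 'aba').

Answer: edea

Derivation:
Step 1: interval [0/1, 1/1), width = 1/1 - 0/1 = 1/1
  'a': [0/1 + 1/1*0/1, 0/1 + 1/1*1/5) = [0/1, 1/5)
  'f': [0/1 + 1/1*1/5, 0/1 + 1/1*2/5) = [1/5, 2/5)
  'e': [0/1 + 1/1*2/5, 0/1 + 1/1*4/5) = [2/5, 4/5) <- contains code 472/625
  'd': [0/1 + 1/1*4/5, 0/1 + 1/1*1/1) = [4/5, 1/1)
  emit 'e', narrow to [2/5, 4/5)
Step 2: interval [2/5, 4/5), width = 4/5 - 2/5 = 2/5
  'a': [2/5 + 2/5*0/1, 2/5 + 2/5*1/5) = [2/5, 12/25)
  'f': [2/5 + 2/5*1/5, 2/5 + 2/5*2/5) = [12/25, 14/25)
  'e': [2/5 + 2/5*2/5, 2/5 + 2/5*4/5) = [14/25, 18/25)
  'd': [2/5 + 2/5*4/5, 2/5 + 2/5*1/1) = [18/25, 4/5) <- contains code 472/625
  emit 'd', narrow to [18/25, 4/5)
Step 3: interval [18/25, 4/5), width = 4/5 - 18/25 = 2/25
  'a': [18/25 + 2/25*0/1, 18/25 + 2/25*1/5) = [18/25, 92/125)
  'f': [18/25 + 2/25*1/5, 18/25 + 2/25*2/5) = [92/125, 94/125)
  'e': [18/25 + 2/25*2/5, 18/25 + 2/25*4/5) = [94/125, 98/125) <- contains code 472/625
  'd': [18/25 + 2/25*4/5, 18/25 + 2/25*1/1) = [98/125, 4/5)
  emit 'e', narrow to [94/125, 98/125)
Step 4: interval [94/125, 98/125), width = 98/125 - 94/125 = 4/125
  'a': [94/125 + 4/125*0/1, 94/125 + 4/125*1/5) = [94/125, 474/625) <- contains code 472/625
  'f': [94/125 + 4/125*1/5, 94/125 + 4/125*2/5) = [474/625, 478/625)
  'e': [94/125 + 4/125*2/5, 94/125 + 4/125*4/5) = [478/625, 486/625)
  'd': [94/125 + 4/125*4/5, 94/125 + 4/125*1/1) = [486/625, 98/125)
  emit 'a', narrow to [94/125, 474/625)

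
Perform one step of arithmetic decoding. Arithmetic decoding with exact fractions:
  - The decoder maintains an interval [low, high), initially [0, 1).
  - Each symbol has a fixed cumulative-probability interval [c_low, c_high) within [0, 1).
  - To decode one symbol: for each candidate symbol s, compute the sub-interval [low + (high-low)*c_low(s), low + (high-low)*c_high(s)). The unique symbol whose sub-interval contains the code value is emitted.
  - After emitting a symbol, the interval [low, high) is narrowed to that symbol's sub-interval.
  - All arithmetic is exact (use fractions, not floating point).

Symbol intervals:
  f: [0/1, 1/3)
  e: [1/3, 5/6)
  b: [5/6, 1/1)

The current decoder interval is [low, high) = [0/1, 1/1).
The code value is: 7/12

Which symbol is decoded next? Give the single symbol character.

Interval width = high − low = 1/1 − 0/1 = 1/1
Scaled code = (code − low) / width = (7/12 − 0/1) / 1/1 = 7/12
  f: [0/1, 1/3) 
  e: [1/3, 5/6) ← scaled code falls here ✓
  b: [5/6, 1/1) 

Answer: e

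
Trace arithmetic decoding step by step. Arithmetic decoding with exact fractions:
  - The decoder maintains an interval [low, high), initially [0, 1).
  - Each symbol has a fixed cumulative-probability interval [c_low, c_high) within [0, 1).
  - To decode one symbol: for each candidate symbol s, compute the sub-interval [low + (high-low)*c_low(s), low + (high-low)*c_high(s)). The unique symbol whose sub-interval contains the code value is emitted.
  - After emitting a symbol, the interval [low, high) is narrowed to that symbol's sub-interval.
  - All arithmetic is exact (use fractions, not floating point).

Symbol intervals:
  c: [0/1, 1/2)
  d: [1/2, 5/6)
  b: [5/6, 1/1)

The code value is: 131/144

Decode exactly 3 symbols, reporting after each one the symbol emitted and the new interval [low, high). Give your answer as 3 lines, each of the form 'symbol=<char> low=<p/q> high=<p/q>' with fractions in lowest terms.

Answer: symbol=b low=5/6 high=1/1
symbol=c low=5/6 high=11/12
symbol=b low=65/72 high=11/12

Derivation:
Step 1: interval [0/1, 1/1), width = 1/1 - 0/1 = 1/1
  'c': [0/1 + 1/1*0/1, 0/1 + 1/1*1/2) = [0/1, 1/2)
  'd': [0/1 + 1/1*1/2, 0/1 + 1/1*5/6) = [1/2, 5/6)
  'b': [0/1 + 1/1*5/6, 0/1 + 1/1*1/1) = [5/6, 1/1) <- contains code 131/144
  emit 'b', narrow to [5/6, 1/1)
Step 2: interval [5/6, 1/1), width = 1/1 - 5/6 = 1/6
  'c': [5/6 + 1/6*0/1, 5/6 + 1/6*1/2) = [5/6, 11/12) <- contains code 131/144
  'd': [5/6 + 1/6*1/2, 5/6 + 1/6*5/6) = [11/12, 35/36)
  'b': [5/6 + 1/6*5/6, 5/6 + 1/6*1/1) = [35/36, 1/1)
  emit 'c', narrow to [5/6, 11/12)
Step 3: interval [5/6, 11/12), width = 11/12 - 5/6 = 1/12
  'c': [5/6 + 1/12*0/1, 5/6 + 1/12*1/2) = [5/6, 7/8)
  'd': [5/6 + 1/12*1/2, 5/6 + 1/12*5/6) = [7/8, 65/72)
  'b': [5/6 + 1/12*5/6, 5/6 + 1/12*1/1) = [65/72, 11/12) <- contains code 131/144
  emit 'b', narrow to [65/72, 11/12)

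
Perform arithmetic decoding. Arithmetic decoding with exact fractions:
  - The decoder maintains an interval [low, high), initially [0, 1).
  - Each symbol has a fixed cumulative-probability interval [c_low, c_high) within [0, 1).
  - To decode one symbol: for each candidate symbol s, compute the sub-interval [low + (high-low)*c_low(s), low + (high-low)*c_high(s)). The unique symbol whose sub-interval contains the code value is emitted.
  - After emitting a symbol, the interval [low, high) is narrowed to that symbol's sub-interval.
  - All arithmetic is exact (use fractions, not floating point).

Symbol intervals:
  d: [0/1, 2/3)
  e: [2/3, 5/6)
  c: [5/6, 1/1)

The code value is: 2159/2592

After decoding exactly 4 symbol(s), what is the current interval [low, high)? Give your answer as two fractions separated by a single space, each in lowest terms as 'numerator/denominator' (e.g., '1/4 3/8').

Answer: 1079/1296 5/6

Derivation:
Step 1: interval [0/1, 1/1), width = 1/1 - 0/1 = 1/1
  'd': [0/1 + 1/1*0/1, 0/1 + 1/1*2/3) = [0/1, 2/3)
  'e': [0/1 + 1/1*2/3, 0/1 + 1/1*5/6) = [2/3, 5/6) <- contains code 2159/2592
  'c': [0/1 + 1/1*5/6, 0/1 + 1/1*1/1) = [5/6, 1/1)
  emit 'e', narrow to [2/3, 5/6)
Step 2: interval [2/3, 5/6), width = 5/6 - 2/3 = 1/6
  'd': [2/3 + 1/6*0/1, 2/3 + 1/6*2/3) = [2/3, 7/9)
  'e': [2/3 + 1/6*2/3, 2/3 + 1/6*5/6) = [7/9, 29/36)
  'c': [2/3 + 1/6*5/6, 2/3 + 1/6*1/1) = [29/36, 5/6) <- contains code 2159/2592
  emit 'c', narrow to [29/36, 5/6)
Step 3: interval [29/36, 5/6), width = 5/6 - 29/36 = 1/36
  'd': [29/36 + 1/36*0/1, 29/36 + 1/36*2/3) = [29/36, 89/108)
  'e': [29/36 + 1/36*2/3, 29/36 + 1/36*5/6) = [89/108, 179/216)
  'c': [29/36 + 1/36*5/6, 29/36 + 1/36*1/1) = [179/216, 5/6) <- contains code 2159/2592
  emit 'c', narrow to [179/216, 5/6)
Step 4: interval [179/216, 5/6), width = 5/6 - 179/216 = 1/216
  'd': [179/216 + 1/216*0/1, 179/216 + 1/216*2/3) = [179/216, 539/648)
  'e': [179/216 + 1/216*2/3, 179/216 + 1/216*5/6) = [539/648, 1079/1296)
  'c': [179/216 + 1/216*5/6, 179/216 + 1/216*1/1) = [1079/1296, 5/6) <- contains code 2159/2592
  emit 'c', narrow to [1079/1296, 5/6)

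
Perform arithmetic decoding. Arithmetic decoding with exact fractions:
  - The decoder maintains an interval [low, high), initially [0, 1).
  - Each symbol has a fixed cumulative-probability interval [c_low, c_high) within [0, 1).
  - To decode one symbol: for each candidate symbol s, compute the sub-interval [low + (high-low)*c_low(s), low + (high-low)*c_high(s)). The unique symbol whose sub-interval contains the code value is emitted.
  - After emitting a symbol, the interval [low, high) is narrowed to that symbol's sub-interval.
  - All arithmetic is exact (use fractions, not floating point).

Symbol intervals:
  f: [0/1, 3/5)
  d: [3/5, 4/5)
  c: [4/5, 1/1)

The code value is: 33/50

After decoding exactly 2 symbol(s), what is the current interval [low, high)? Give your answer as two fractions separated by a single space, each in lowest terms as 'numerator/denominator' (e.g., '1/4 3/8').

Answer: 3/5 18/25

Derivation:
Step 1: interval [0/1, 1/1), width = 1/1 - 0/1 = 1/1
  'f': [0/1 + 1/1*0/1, 0/1 + 1/1*3/5) = [0/1, 3/5)
  'd': [0/1 + 1/1*3/5, 0/1 + 1/1*4/5) = [3/5, 4/5) <- contains code 33/50
  'c': [0/1 + 1/1*4/5, 0/1 + 1/1*1/1) = [4/5, 1/1)
  emit 'd', narrow to [3/5, 4/5)
Step 2: interval [3/5, 4/5), width = 4/5 - 3/5 = 1/5
  'f': [3/5 + 1/5*0/1, 3/5 + 1/5*3/5) = [3/5, 18/25) <- contains code 33/50
  'd': [3/5 + 1/5*3/5, 3/5 + 1/5*4/5) = [18/25, 19/25)
  'c': [3/5 + 1/5*4/5, 3/5 + 1/5*1/1) = [19/25, 4/5)
  emit 'f', narrow to [3/5, 18/25)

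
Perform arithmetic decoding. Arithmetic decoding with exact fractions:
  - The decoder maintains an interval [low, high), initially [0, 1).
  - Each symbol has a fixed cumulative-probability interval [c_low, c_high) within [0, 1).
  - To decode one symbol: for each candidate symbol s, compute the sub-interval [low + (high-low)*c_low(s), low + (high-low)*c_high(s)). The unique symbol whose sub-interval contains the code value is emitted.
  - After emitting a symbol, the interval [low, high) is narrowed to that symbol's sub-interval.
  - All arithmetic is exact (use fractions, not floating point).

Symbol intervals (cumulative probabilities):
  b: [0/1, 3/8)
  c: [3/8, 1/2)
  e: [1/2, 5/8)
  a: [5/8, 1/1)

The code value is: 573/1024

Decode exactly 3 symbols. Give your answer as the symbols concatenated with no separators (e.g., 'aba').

Answer: eca

Derivation:
Step 1: interval [0/1, 1/1), width = 1/1 - 0/1 = 1/1
  'b': [0/1 + 1/1*0/1, 0/1 + 1/1*3/8) = [0/1, 3/8)
  'c': [0/1 + 1/1*3/8, 0/1 + 1/1*1/2) = [3/8, 1/2)
  'e': [0/1 + 1/1*1/2, 0/1 + 1/1*5/8) = [1/2, 5/8) <- contains code 573/1024
  'a': [0/1 + 1/1*5/8, 0/1 + 1/1*1/1) = [5/8, 1/1)
  emit 'e', narrow to [1/2, 5/8)
Step 2: interval [1/2, 5/8), width = 5/8 - 1/2 = 1/8
  'b': [1/2 + 1/8*0/1, 1/2 + 1/8*3/8) = [1/2, 35/64)
  'c': [1/2 + 1/8*3/8, 1/2 + 1/8*1/2) = [35/64, 9/16) <- contains code 573/1024
  'e': [1/2 + 1/8*1/2, 1/2 + 1/8*5/8) = [9/16, 37/64)
  'a': [1/2 + 1/8*5/8, 1/2 + 1/8*1/1) = [37/64, 5/8)
  emit 'c', narrow to [35/64, 9/16)
Step 3: interval [35/64, 9/16), width = 9/16 - 35/64 = 1/64
  'b': [35/64 + 1/64*0/1, 35/64 + 1/64*3/8) = [35/64, 283/512)
  'c': [35/64 + 1/64*3/8, 35/64 + 1/64*1/2) = [283/512, 71/128)
  'e': [35/64 + 1/64*1/2, 35/64 + 1/64*5/8) = [71/128, 285/512)
  'a': [35/64 + 1/64*5/8, 35/64 + 1/64*1/1) = [285/512, 9/16) <- contains code 573/1024
  emit 'a', narrow to [285/512, 9/16)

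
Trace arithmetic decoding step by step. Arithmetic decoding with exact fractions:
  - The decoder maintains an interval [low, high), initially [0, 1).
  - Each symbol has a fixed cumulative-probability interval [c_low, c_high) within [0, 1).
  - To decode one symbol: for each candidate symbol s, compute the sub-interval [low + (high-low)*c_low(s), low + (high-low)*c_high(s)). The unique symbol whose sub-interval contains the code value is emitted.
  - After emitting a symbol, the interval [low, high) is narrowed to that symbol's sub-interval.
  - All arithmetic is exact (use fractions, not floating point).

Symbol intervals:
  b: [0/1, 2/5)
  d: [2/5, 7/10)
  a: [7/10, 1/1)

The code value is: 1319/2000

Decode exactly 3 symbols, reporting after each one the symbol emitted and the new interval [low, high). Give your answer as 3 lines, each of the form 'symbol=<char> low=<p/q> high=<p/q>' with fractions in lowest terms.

Step 1: interval [0/1, 1/1), width = 1/1 - 0/1 = 1/1
  'b': [0/1 + 1/1*0/1, 0/1 + 1/1*2/5) = [0/1, 2/5)
  'd': [0/1 + 1/1*2/5, 0/1 + 1/1*7/10) = [2/5, 7/10) <- contains code 1319/2000
  'a': [0/1 + 1/1*7/10, 0/1 + 1/1*1/1) = [7/10, 1/1)
  emit 'd', narrow to [2/5, 7/10)
Step 2: interval [2/5, 7/10), width = 7/10 - 2/5 = 3/10
  'b': [2/5 + 3/10*0/1, 2/5 + 3/10*2/5) = [2/5, 13/25)
  'd': [2/5 + 3/10*2/5, 2/5 + 3/10*7/10) = [13/25, 61/100)
  'a': [2/5 + 3/10*7/10, 2/5 + 3/10*1/1) = [61/100, 7/10) <- contains code 1319/2000
  emit 'a', narrow to [61/100, 7/10)
Step 3: interval [61/100, 7/10), width = 7/10 - 61/100 = 9/100
  'b': [61/100 + 9/100*0/1, 61/100 + 9/100*2/5) = [61/100, 323/500)
  'd': [61/100 + 9/100*2/5, 61/100 + 9/100*7/10) = [323/500, 673/1000) <- contains code 1319/2000
  'a': [61/100 + 9/100*7/10, 61/100 + 9/100*1/1) = [673/1000, 7/10)
  emit 'd', narrow to [323/500, 673/1000)

Answer: symbol=d low=2/5 high=7/10
symbol=a low=61/100 high=7/10
symbol=d low=323/500 high=673/1000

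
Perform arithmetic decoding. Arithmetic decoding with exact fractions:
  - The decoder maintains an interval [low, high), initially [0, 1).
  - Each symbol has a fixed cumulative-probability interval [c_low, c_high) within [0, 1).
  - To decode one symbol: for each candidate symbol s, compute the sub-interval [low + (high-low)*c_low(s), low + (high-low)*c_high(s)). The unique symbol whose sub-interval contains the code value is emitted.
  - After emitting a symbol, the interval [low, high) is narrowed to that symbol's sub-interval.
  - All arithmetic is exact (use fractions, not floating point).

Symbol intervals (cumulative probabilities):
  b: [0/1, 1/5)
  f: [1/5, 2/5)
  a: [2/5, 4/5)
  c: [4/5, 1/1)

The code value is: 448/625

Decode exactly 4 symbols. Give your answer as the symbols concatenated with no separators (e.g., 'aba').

Step 1: interval [0/1, 1/1), width = 1/1 - 0/1 = 1/1
  'b': [0/1 + 1/1*0/1, 0/1 + 1/1*1/5) = [0/1, 1/5)
  'f': [0/1 + 1/1*1/5, 0/1 + 1/1*2/5) = [1/5, 2/5)
  'a': [0/1 + 1/1*2/5, 0/1 + 1/1*4/5) = [2/5, 4/5) <- contains code 448/625
  'c': [0/1 + 1/1*4/5, 0/1 + 1/1*1/1) = [4/5, 1/1)
  emit 'a', narrow to [2/5, 4/5)
Step 2: interval [2/5, 4/5), width = 4/5 - 2/5 = 2/5
  'b': [2/5 + 2/5*0/1, 2/5 + 2/5*1/5) = [2/5, 12/25)
  'f': [2/5 + 2/5*1/5, 2/5 + 2/5*2/5) = [12/25, 14/25)
  'a': [2/5 + 2/5*2/5, 2/5 + 2/5*4/5) = [14/25, 18/25) <- contains code 448/625
  'c': [2/5 + 2/5*4/5, 2/5 + 2/5*1/1) = [18/25, 4/5)
  emit 'a', narrow to [14/25, 18/25)
Step 3: interval [14/25, 18/25), width = 18/25 - 14/25 = 4/25
  'b': [14/25 + 4/25*0/1, 14/25 + 4/25*1/5) = [14/25, 74/125)
  'f': [14/25 + 4/25*1/5, 14/25 + 4/25*2/5) = [74/125, 78/125)
  'a': [14/25 + 4/25*2/5, 14/25 + 4/25*4/5) = [78/125, 86/125)
  'c': [14/25 + 4/25*4/5, 14/25 + 4/25*1/1) = [86/125, 18/25) <- contains code 448/625
  emit 'c', narrow to [86/125, 18/25)
Step 4: interval [86/125, 18/25), width = 18/25 - 86/125 = 4/125
  'b': [86/125 + 4/125*0/1, 86/125 + 4/125*1/5) = [86/125, 434/625)
  'f': [86/125 + 4/125*1/5, 86/125 + 4/125*2/5) = [434/625, 438/625)
  'a': [86/125 + 4/125*2/5, 86/125 + 4/125*4/5) = [438/625, 446/625)
  'c': [86/125 + 4/125*4/5, 86/125 + 4/125*1/1) = [446/625, 18/25) <- contains code 448/625
  emit 'c', narrow to [446/625, 18/25)

Answer: aacc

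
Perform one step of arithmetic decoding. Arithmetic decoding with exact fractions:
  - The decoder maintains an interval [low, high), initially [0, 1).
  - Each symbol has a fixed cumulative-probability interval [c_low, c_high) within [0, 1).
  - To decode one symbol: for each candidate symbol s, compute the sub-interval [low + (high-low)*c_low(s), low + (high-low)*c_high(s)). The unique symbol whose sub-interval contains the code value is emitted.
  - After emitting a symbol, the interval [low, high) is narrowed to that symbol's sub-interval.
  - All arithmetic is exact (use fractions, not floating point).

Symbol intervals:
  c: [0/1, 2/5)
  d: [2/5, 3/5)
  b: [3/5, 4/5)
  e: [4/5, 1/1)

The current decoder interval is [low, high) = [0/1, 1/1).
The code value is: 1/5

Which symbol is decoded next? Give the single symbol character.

Answer: c

Derivation:
Interval width = high − low = 1/1 − 0/1 = 1/1
Scaled code = (code − low) / width = (1/5 − 0/1) / 1/1 = 1/5
  c: [0/1, 2/5) ← scaled code falls here ✓
  d: [2/5, 3/5) 
  b: [3/5, 4/5) 
  e: [4/5, 1/1) 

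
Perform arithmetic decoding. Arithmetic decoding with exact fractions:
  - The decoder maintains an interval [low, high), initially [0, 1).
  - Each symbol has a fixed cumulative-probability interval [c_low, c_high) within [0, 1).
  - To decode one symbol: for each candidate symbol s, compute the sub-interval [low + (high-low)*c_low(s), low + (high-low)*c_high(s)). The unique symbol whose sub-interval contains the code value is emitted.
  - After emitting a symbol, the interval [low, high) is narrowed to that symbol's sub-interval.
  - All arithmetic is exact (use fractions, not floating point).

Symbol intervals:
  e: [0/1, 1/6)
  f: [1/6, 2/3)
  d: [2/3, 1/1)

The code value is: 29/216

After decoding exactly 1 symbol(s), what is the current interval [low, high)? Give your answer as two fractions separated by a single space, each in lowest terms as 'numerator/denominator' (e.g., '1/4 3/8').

Step 1: interval [0/1, 1/1), width = 1/1 - 0/1 = 1/1
  'e': [0/1 + 1/1*0/1, 0/1 + 1/1*1/6) = [0/1, 1/6) <- contains code 29/216
  'f': [0/1 + 1/1*1/6, 0/1 + 1/1*2/3) = [1/6, 2/3)
  'd': [0/1 + 1/1*2/3, 0/1 + 1/1*1/1) = [2/3, 1/1)
  emit 'e', narrow to [0/1, 1/6)

Answer: 0/1 1/6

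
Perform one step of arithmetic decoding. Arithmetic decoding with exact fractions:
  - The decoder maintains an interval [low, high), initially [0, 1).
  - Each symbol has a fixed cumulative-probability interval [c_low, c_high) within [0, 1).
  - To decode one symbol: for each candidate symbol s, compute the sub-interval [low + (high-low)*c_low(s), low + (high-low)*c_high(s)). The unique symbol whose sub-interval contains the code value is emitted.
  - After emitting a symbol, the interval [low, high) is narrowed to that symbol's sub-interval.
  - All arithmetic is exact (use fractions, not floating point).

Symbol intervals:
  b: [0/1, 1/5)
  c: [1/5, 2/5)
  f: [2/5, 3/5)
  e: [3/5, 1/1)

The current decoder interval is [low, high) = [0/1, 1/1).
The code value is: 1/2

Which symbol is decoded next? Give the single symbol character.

Answer: f

Derivation:
Interval width = high − low = 1/1 − 0/1 = 1/1
Scaled code = (code − low) / width = (1/2 − 0/1) / 1/1 = 1/2
  b: [0/1, 1/5) 
  c: [1/5, 2/5) 
  f: [2/5, 3/5) ← scaled code falls here ✓
  e: [3/5, 1/1) 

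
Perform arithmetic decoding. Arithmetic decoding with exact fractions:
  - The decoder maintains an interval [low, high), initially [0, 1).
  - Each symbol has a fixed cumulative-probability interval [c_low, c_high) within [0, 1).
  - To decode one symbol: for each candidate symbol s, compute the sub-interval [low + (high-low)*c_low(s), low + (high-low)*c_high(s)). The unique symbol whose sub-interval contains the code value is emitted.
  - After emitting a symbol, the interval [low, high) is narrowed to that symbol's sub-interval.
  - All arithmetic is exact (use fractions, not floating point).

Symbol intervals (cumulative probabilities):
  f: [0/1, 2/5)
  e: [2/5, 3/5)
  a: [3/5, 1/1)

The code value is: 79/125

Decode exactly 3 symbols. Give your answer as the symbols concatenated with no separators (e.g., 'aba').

Answer: aff

Derivation:
Step 1: interval [0/1, 1/1), width = 1/1 - 0/1 = 1/1
  'f': [0/1 + 1/1*0/1, 0/1 + 1/1*2/5) = [0/1, 2/5)
  'e': [0/1 + 1/1*2/5, 0/1 + 1/1*3/5) = [2/5, 3/5)
  'a': [0/1 + 1/1*3/5, 0/1 + 1/1*1/1) = [3/5, 1/1) <- contains code 79/125
  emit 'a', narrow to [3/5, 1/1)
Step 2: interval [3/5, 1/1), width = 1/1 - 3/5 = 2/5
  'f': [3/5 + 2/5*0/1, 3/5 + 2/5*2/5) = [3/5, 19/25) <- contains code 79/125
  'e': [3/5 + 2/5*2/5, 3/5 + 2/5*3/5) = [19/25, 21/25)
  'a': [3/5 + 2/5*3/5, 3/5 + 2/5*1/1) = [21/25, 1/1)
  emit 'f', narrow to [3/5, 19/25)
Step 3: interval [3/5, 19/25), width = 19/25 - 3/5 = 4/25
  'f': [3/5 + 4/25*0/1, 3/5 + 4/25*2/5) = [3/5, 83/125) <- contains code 79/125
  'e': [3/5 + 4/25*2/5, 3/5 + 4/25*3/5) = [83/125, 87/125)
  'a': [3/5 + 4/25*3/5, 3/5 + 4/25*1/1) = [87/125, 19/25)
  emit 'f', narrow to [3/5, 83/125)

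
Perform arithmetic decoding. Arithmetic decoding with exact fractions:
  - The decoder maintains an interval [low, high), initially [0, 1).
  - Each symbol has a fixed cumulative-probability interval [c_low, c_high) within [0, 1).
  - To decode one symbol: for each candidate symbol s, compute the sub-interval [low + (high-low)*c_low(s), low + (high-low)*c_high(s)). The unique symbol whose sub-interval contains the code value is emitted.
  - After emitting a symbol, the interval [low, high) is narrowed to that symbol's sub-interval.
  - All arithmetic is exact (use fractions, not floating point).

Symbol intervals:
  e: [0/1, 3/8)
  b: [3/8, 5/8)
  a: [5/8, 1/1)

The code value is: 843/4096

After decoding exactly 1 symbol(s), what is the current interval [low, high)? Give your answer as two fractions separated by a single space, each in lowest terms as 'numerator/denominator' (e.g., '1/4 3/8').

Step 1: interval [0/1, 1/1), width = 1/1 - 0/1 = 1/1
  'e': [0/1 + 1/1*0/1, 0/1 + 1/1*3/8) = [0/1, 3/8) <- contains code 843/4096
  'b': [0/1 + 1/1*3/8, 0/1 + 1/1*5/8) = [3/8, 5/8)
  'a': [0/1 + 1/1*5/8, 0/1 + 1/1*1/1) = [5/8, 1/1)
  emit 'e', narrow to [0/1, 3/8)

Answer: 0/1 3/8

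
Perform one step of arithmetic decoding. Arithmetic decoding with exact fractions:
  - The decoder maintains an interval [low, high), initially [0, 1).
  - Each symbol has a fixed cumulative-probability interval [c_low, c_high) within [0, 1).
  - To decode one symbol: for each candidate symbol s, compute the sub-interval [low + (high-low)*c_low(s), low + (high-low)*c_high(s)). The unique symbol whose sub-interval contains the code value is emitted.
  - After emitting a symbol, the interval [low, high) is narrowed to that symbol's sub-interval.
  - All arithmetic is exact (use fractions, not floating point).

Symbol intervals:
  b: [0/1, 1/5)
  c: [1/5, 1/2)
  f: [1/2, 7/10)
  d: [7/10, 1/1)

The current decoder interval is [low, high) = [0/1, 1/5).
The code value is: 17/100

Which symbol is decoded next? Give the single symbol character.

Interval width = high − low = 1/5 − 0/1 = 1/5
Scaled code = (code − low) / width = (17/100 − 0/1) / 1/5 = 17/20
  b: [0/1, 1/5) 
  c: [1/5, 1/2) 
  f: [1/2, 7/10) 
  d: [7/10, 1/1) ← scaled code falls here ✓

Answer: d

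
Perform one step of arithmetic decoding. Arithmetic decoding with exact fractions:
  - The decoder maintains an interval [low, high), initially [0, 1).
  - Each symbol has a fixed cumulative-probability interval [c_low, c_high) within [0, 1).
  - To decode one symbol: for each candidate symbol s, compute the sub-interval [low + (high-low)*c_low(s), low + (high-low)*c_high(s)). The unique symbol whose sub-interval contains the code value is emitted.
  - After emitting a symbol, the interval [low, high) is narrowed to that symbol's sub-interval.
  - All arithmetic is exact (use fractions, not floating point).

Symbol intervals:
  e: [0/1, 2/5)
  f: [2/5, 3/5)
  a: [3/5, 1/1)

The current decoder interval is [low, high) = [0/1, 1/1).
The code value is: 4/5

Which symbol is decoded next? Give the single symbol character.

Answer: a

Derivation:
Interval width = high − low = 1/1 − 0/1 = 1/1
Scaled code = (code − low) / width = (4/5 − 0/1) / 1/1 = 4/5
  e: [0/1, 2/5) 
  f: [2/5, 3/5) 
  a: [3/5, 1/1) ← scaled code falls here ✓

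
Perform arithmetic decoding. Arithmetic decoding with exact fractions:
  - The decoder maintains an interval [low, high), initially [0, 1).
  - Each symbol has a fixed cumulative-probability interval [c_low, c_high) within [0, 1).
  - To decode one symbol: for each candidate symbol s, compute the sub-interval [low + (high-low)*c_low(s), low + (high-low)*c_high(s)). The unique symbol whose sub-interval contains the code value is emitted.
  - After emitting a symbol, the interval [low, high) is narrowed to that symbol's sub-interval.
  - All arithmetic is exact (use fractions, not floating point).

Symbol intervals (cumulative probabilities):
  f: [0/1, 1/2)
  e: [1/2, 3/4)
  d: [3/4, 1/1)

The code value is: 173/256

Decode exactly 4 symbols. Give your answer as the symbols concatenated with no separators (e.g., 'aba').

Answer: eedf

Derivation:
Step 1: interval [0/1, 1/1), width = 1/1 - 0/1 = 1/1
  'f': [0/1 + 1/1*0/1, 0/1 + 1/1*1/2) = [0/1, 1/2)
  'e': [0/1 + 1/1*1/2, 0/1 + 1/1*3/4) = [1/2, 3/4) <- contains code 173/256
  'd': [0/1 + 1/1*3/4, 0/1 + 1/1*1/1) = [3/4, 1/1)
  emit 'e', narrow to [1/2, 3/4)
Step 2: interval [1/2, 3/4), width = 3/4 - 1/2 = 1/4
  'f': [1/2 + 1/4*0/1, 1/2 + 1/4*1/2) = [1/2, 5/8)
  'e': [1/2 + 1/4*1/2, 1/2 + 1/4*3/4) = [5/8, 11/16) <- contains code 173/256
  'd': [1/2 + 1/4*3/4, 1/2 + 1/4*1/1) = [11/16, 3/4)
  emit 'e', narrow to [5/8, 11/16)
Step 3: interval [5/8, 11/16), width = 11/16 - 5/8 = 1/16
  'f': [5/8 + 1/16*0/1, 5/8 + 1/16*1/2) = [5/8, 21/32)
  'e': [5/8 + 1/16*1/2, 5/8 + 1/16*3/4) = [21/32, 43/64)
  'd': [5/8 + 1/16*3/4, 5/8 + 1/16*1/1) = [43/64, 11/16) <- contains code 173/256
  emit 'd', narrow to [43/64, 11/16)
Step 4: interval [43/64, 11/16), width = 11/16 - 43/64 = 1/64
  'f': [43/64 + 1/64*0/1, 43/64 + 1/64*1/2) = [43/64, 87/128) <- contains code 173/256
  'e': [43/64 + 1/64*1/2, 43/64 + 1/64*3/4) = [87/128, 175/256)
  'd': [43/64 + 1/64*3/4, 43/64 + 1/64*1/1) = [175/256, 11/16)
  emit 'f', narrow to [43/64, 87/128)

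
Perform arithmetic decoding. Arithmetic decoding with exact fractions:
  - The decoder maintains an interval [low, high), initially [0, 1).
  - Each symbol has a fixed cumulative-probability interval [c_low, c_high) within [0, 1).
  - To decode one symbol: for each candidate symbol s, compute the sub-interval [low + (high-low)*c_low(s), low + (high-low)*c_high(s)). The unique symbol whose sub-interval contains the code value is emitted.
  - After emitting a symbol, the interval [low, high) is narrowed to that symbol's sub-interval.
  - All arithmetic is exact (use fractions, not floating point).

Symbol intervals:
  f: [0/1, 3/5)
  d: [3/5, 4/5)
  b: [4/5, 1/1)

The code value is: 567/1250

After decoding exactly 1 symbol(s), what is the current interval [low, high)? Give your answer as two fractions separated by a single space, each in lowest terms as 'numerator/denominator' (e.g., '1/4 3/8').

Step 1: interval [0/1, 1/1), width = 1/1 - 0/1 = 1/1
  'f': [0/1 + 1/1*0/1, 0/1 + 1/1*3/5) = [0/1, 3/5) <- contains code 567/1250
  'd': [0/1 + 1/1*3/5, 0/1 + 1/1*4/5) = [3/5, 4/5)
  'b': [0/1 + 1/1*4/5, 0/1 + 1/1*1/1) = [4/5, 1/1)
  emit 'f', narrow to [0/1, 3/5)

Answer: 0/1 3/5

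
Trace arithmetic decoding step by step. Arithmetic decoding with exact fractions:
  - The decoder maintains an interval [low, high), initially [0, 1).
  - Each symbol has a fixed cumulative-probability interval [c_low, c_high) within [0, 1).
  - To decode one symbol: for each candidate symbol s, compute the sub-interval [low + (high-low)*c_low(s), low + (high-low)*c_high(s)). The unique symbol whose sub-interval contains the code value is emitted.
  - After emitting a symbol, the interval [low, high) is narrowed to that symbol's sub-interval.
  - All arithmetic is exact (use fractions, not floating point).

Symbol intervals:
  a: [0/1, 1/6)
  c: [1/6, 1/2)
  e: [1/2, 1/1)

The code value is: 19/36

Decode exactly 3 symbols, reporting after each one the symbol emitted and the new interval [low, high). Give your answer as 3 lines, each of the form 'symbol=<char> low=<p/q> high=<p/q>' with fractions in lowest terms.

Answer: symbol=e low=1/2 high=1/1
symbol=a low=1/2 high=7/12
symbol=c low=37/72 high=13/24

Derivation:
Step 1: interval [0/1, 1/1), width = 1/1 - 0/1 = 1/1
  'a': [0/1 + 1/1*0/1, 0/1 + 1/1*1/6) = [0/1, 1/6)
  'c': [0/1 + 1/1*1/6, 0/1 + 1/1*1/2) = [1/6, 1/2)
  'e': [0/1 + 1/1*1/2, 0/1 + 1/1*1/1) = [1/2, 1/1) <- contains code 19/36
  emit 'e', narrow to [1/2, 1/1)
Step 2: interval [1/2, 1/1), width = 1/1 - 1/2 = 1/2
  'a': [1/2 + 1/2*0/1, 1/2 + 1/2*1/6) = [1/2, 7/12) <- contains code 19/36
  'c': [1/2 + 1/2*1/6, 1/2 + 1/2*1/2) = [7/12, 3/4)
  'e': [1/2 + 1/2*1/2, 1/2 + 1/2*1/1) = [3/4, 1/1)
  emit 'a', narrow to [1/2, 7/12)
Step 3: interval [1/2, 7/12), width = 7/12 - 1/2 = 1/12
  'a': [1/2 + 1/12*0/1, 1/2 + 1/12*1/6) = [1/2, 37/72)
  'c': [1/2 + 1/12*1/6, 1/2 + 1/12*1/2) = [37/72, 13/24) <- contains code 19/36
  'e': [1/2 + 1/12*1/2, 1/2 + 1/12*1/1) = [13/24, 7/12)
  emit 'c', narrow to [37/72, 13/24)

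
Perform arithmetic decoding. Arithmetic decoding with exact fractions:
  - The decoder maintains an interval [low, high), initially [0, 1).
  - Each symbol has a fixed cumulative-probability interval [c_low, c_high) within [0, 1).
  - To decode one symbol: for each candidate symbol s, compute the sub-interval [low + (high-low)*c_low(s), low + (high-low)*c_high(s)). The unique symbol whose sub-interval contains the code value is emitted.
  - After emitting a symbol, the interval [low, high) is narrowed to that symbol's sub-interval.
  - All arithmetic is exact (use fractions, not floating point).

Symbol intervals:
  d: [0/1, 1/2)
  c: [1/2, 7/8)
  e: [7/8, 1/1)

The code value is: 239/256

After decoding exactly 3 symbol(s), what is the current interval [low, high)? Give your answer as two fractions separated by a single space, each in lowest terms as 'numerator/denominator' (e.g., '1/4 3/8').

Step 1: interval [0/1, 1/1), width = 1/1 - 0/1 = 1/1
  'd': [0/1 + 1/1*0/1, 0/1 + 1/1*1/2) = [0/1, 1/2)
  'c': [0/1 + 1/1*1/2, 0/1 + 1/1*7/8) = [1/2, 7/8)
  'e': [0/1 + 1/1*7/8, 0/1 + 1/1*1/1) = [7/8, 1/1) <- contains code 239/256
  emit 'e', narrow to [7/8, 1/1)
Step 2: interval [7/8, 1/1), width = 1/1 - 7/8 = 1/8
  'd': [7/8 + 1/8*0/1, 7/8 + 1/8*1/2) = [7/8, 15/16) <- contains code 239/256
  'c': [7/8 + 1/8*1/2, 7/8 + 1/8*7/8) = [15/16, 63/64)
  'e': [7/8 + 1/8*7/8, 7/8 + 1/8*1/1) = [63/64, 1/1)
  emit 'd', narrow to [7/8, 15/16)
Step 3: interval [7/8, 15/16), width = 15/16 - 7/8 = 1/16
  'd': [7/8 + 1/16*0/1, 7/8 + 1/16*1/2) = [7/8, 29/32)
  'c': [7/8 + 1/16*1/2, 7/8 + 1/16*7/8) = [29/32, 119/128)
  'e': [7/8 + 1/16*7/8, 7/8 + 1/16*1/1) = [119/128, 15/16) <- contains code 239/256
  emit 'e', narrow to [119/128, 15/16)

Answer: 119/128 15/16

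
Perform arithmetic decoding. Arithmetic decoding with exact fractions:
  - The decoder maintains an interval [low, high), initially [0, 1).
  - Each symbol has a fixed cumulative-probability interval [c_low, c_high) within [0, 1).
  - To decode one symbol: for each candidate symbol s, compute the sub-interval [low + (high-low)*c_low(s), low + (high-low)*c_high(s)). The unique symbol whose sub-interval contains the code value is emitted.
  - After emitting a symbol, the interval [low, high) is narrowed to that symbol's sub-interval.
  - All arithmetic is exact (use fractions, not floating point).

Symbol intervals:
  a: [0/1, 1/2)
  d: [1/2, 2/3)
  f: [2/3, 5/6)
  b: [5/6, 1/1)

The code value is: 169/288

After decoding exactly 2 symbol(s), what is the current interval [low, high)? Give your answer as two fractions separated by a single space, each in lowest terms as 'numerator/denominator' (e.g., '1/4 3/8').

Step 1: interval [0/1, 1/1), width = 1/1 - 0/1 = 1/1
  'a': [0/1 + 1/1*0/1, 0/1 + 1/1*1/2) = [0/1, 1/2)
  'd': [0/1 + 1/1*1/2, 0/1 + 1/1*2/3) = [1/2, 2/3) <- contains code 169/288
  'f': [0/1 + 1/1*2/3, 0/1 + 1/1*5/6) = [2/3, 5/6)
  'b': [0/1 + 1/1*5/6, 0/1 + 1/1*1/1) = [5/6, 1/1)
  emit 'd', narrow to [1/2, 2/3)
Step 2: interval [1/2, 2/3), width = 2/3 - 1/2 = 1/6
  'a': [1/2 + 1/6*0/1, 1/2 + 1/6*1/2) = [1/2, 7/12)
  'd': [1/2 + 1/6*1/2, 1/2 + 1/6*2/3) = [7/12, 11/18) <- contains code 169/288
  'f': [1/2 + 1/6*2/3, 1/2 + 1/6*5/6) = [11/18, 23/36)
  'b': [1/2 + 1/6*5/6, 1/2 + 1/6*1/1) = [23/36, 2/3)
  emit 'd', narrow to [7/12, 11/18)

Answer: 7/12 11/18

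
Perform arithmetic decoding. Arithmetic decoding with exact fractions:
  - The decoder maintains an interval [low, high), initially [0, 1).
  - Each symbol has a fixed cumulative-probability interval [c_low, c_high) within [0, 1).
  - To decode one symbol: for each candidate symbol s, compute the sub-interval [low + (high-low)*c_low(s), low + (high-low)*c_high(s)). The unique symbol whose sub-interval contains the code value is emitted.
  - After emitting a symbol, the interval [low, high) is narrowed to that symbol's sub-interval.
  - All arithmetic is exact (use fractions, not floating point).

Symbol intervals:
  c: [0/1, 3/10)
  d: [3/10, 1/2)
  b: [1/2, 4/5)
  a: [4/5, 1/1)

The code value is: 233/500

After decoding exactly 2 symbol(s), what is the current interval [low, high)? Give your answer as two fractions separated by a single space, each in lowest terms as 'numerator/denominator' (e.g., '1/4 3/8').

Answer: 23/50 1/2

Derivation:
Step 1: interval [0/1, 1/1), width = 1/1 - 0/1 = 1/1
  'c': [0/1 + 1/1*0/1, 0/1 + 1/1*3/10) = [0/1, 3/10)
  'd': [0/1 + 1/1*3/10, 0/1 + 1/1*1/2) = [3/10, 1/2) <- contains code 233/500
  'b': [0/1 + 1/1*1/2, 0/1 + 1/1*4/5) = [1/2, 4/5)
  'a': [0/1 + 1/1*4/5, 0/1 + 1/1*1/1) = [4/5, 1/1)
  emit 'd', narrow to [3/10, 1/2)
Step 2: interval [3/10, 1/2), width = 1/2 - 3/10 = 1/5
  'c': [3/10 + 1/5*0/1, 3/10 + 1/5*3/10) = [3/10, 9/25)
  'd': [3/10 + 1/5*3/10, 3/10 + 1/5*1/2) = [9/25, 2/5)
  'b': [3/10 + 1/5*1/2, 3/10 + 1/5*4/5) = [2/5, 23/50)
  'a': [3/10 + 1/5*4/5, 3/10 + 1/5*1/1) = [23/50, 1/2) <- contains code 233/500
  emit 'a', narrow to [23/50, 1/2)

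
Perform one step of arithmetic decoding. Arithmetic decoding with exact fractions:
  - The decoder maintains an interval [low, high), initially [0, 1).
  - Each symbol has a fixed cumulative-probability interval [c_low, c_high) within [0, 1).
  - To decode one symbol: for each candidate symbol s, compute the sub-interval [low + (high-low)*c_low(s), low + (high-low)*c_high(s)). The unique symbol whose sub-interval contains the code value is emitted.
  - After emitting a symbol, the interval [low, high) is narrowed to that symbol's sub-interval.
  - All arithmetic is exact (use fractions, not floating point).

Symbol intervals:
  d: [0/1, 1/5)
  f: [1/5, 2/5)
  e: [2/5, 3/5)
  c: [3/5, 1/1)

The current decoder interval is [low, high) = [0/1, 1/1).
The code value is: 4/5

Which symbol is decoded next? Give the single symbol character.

Interval width = high − low = 1/1 − 0/1 = 1/1
Scaled code = (code − low) / width = (4/5 − 0/1) / 1/1 = 4/5
  d: [0/1, 1/5) 
  f: [1/5, 2/5) 
  e: [2/5, 3/5) 
  c: [3/5, 1/1) ← scaled code falls here ✓

Answer: c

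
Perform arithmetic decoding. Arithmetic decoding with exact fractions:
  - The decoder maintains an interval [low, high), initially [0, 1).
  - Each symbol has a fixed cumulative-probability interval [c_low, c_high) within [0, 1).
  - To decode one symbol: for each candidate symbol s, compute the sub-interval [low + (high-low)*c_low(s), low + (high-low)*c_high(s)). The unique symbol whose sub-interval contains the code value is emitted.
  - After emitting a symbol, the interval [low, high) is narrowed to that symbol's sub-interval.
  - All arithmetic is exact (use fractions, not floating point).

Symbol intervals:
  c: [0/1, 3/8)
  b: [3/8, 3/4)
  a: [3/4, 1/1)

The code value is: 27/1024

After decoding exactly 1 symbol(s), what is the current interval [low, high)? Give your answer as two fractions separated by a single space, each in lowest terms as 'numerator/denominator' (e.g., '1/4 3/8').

Answer: 0/1 3/8

Derivation:
Step 1: interval [0/1, 1/1), width = 1/1 - 0/1 = 1/1
  'c': [0/1 + 1/1*0/1, 0/1 + 1/1*3/8) = [0/1, 3/8) <- contains code 27/1024
  'b': [0/1 + 1/1*3/8, 0/1 + 1/1*3/4) = [3/8, 3/4)
  'a': [0/1 + 1/1*3/4, 0/1 + 1/1*1/1) = [3/4, 1/1)
  emit 'c', narrow to [0/1, 3/8)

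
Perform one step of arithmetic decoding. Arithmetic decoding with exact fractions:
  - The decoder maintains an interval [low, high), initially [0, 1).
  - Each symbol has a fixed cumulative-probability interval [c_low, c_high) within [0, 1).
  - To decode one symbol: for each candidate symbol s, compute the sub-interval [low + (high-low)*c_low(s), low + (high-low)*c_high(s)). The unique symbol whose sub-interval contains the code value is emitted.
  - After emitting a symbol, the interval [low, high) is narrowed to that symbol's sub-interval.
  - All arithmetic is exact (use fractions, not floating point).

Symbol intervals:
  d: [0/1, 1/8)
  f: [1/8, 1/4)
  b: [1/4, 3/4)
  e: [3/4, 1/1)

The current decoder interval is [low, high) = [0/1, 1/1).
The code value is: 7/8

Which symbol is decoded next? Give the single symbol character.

Interval width = high − low = 1/1 − 0/1 = 1/1
Scaled code = (code − low) / width = (7/8 − 0/1) / 1/1 = 7/8
  d: [0/1, 1/8) 
  f: [1/8, 1/4) 
  b: [1/4, 3/4) 
  e: [3/4, 1/1) ← scaled code falls here ✓

Answer: e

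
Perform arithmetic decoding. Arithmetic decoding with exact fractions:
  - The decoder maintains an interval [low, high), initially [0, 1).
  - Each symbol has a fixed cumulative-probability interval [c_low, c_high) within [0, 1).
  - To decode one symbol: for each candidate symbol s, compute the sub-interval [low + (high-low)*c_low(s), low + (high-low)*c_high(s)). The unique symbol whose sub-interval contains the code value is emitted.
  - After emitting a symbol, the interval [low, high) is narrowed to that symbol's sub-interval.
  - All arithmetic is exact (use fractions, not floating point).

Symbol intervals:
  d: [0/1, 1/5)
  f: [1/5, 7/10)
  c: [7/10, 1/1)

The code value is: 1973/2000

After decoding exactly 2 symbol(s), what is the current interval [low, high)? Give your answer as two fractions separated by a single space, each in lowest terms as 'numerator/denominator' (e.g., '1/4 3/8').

Answer: 91/100 1/1

Derivation:
Step 1: interval [0/1, 1/1), width = 1/1 - 0/1 = 1/1
  'd': [0/1 + 1/1*0/1, 0/1 + 1/1*1/5) = [0/1, 1/5)
  'f': [0/1 + 1/1*1/5, 0/1 + 1/1*7/10) = [1/5, 7/10)
  'c': [0/1 + 1/1*7/10, 0/1 + 1/1*1/1) = [7/10, 1/1) <- contains code 1973/2000
  emit 'c', narrow to [7/10, 1/1)
Step 2: interval [7/10, 1/1), width = 1/1 - 7/10 = 3/10
  'd': [7/10 + 3/10*0/1, 7/10 + 3/10*1/5) = [7/10, 19/25)
  'f': [7/10 + 3/10*1/5, 7/10 + 3/10*7/10) = [19/25, 91/100)
  'c': [7/10 + 3/10*7/10, 7/10 + 3/10*1/1) = [91/100, 1/1) <- contains code 1973/2000
  emit 'c', narrow to [91/100, 1/1)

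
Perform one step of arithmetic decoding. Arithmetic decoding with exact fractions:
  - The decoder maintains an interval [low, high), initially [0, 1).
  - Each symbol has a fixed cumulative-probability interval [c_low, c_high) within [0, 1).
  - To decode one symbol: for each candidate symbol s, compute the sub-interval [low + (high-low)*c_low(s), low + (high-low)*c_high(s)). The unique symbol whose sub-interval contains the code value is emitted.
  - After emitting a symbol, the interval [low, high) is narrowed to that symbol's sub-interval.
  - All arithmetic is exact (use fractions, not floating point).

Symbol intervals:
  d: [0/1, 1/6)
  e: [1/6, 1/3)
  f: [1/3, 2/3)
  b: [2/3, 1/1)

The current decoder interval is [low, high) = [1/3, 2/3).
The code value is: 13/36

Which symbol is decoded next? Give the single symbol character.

Interval width = high − low = 2/3 − 1/3 = 1/3
Scaled code = (code − low) / width = (13/36 − 1/3) / 1/3 = 1/12
  d: [0/1, 1/6) ← scaled code falls here ✓
  e: [1/6, 1/3) 
  f: [1/3, 2/3) 
  b: [2/3, 1/1) 

Answer: d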